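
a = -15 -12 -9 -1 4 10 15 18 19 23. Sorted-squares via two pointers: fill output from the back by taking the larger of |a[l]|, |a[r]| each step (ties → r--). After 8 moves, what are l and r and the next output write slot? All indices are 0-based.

[0,9] |-15|<=|23| out[9]=529 → r--
[0,8] |-15|<=|19| out[8]=361 → r--
[0,7] |-15|<=|18| out[7]=324 → r--
[0,6] |-15|<=|15| out[6]=225 → r--
[0,5] |-15|>|10| out[5]=225 → l++
[1,5] |-12|>|10| out[4]=144 → l++
[2,5] |-9|<=|10| out[3]=100 → r--
[2,4] |-9|>|4| out[2]=81 → l++

l=3, r=4, next write slot=1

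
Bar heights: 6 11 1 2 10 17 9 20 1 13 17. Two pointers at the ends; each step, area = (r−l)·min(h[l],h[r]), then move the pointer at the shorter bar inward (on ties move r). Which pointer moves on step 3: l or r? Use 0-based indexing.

l

[0,10] min(6,17)*10=60 best=60 * → l++
[1,10] min(11,17)*9=99 best=99 * → l++
[2,10] min(1,17)*8=8 best=99 → l++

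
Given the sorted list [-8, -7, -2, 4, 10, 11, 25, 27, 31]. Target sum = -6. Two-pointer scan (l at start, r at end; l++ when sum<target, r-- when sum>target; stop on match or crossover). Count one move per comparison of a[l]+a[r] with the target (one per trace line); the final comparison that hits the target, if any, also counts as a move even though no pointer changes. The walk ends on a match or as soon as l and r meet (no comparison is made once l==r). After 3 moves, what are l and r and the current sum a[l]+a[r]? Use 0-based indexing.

l=0, r=5, sum=3

[0,8] -8+31=23 >-6 → r--
[0,7] -8+27=19 >-6 → r--
[0,6] -8+25=17 >-6 → r--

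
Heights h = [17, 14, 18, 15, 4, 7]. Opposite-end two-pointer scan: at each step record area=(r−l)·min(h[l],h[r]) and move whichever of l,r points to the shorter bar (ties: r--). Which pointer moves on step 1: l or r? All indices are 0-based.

r

[0,5] min(17,7)*5=35 best=35 * → r--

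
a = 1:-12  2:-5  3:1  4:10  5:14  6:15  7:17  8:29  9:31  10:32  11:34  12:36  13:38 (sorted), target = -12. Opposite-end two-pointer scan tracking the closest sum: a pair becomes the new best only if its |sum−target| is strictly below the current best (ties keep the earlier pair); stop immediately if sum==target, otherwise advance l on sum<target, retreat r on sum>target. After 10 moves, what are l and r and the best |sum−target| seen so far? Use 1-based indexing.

l=1 r=13: -12+38=26 d=38 *, r--
l=1 r=12: -12+36=24 d=36 *, r--
l=1 r=11: -12+34=22 d=34 *, r--
l=1 r=10: -12+32=20 d=32 *, r--
l=1 r=9: -12+31=19 d=31 *, r--
l=1 r=8: -12+29=17 d=29 *, r--
l=1 r=7: -12+17=5 d=17 *, r--
l=1 r=6: -12+15=3 d=15 *, r--
l=1 r=5: -12+14=2 d=14 *, r--
l=1 r=4: -12+10=-2 d=10 *, r--

l=1, r=3, best |Δ|=10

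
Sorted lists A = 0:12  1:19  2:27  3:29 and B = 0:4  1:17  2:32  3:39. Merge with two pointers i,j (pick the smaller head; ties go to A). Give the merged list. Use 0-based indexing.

[4, 12, 17, 19, 27, 29, 32, 39]

[i=0,j=0] A[i]=12>B[j]=4 take 4 → j++
[i=0,j=1] A[i]=12<=B[j]=17 take 12 → i++
[i=1,j=1] A[i]=19>B[j]=17 take 17 → j++
[i=1,j=2] A[i]=19<=B[j]=32 take 19 → i++
[i=2,j=2] A[i]=27<=B[j]=32 take 27 → i++
[i=3,j=2] A[i]=29<=B[j]=32 take 29 → i++
[i=4,j=2] A done, take B[j]=32 → j++
[i=4,j=3] A done, take B[j]=39 → j++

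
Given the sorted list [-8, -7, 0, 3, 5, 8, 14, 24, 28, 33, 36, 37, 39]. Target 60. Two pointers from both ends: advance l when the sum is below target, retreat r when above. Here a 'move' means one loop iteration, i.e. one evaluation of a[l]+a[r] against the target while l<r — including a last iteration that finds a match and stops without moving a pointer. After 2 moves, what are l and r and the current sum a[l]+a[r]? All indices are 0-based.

l=2, r=12, sum=39

l=0 r=12: -8+39=31 <60, l++
l=1 r=12: -7+39=32 <60, l++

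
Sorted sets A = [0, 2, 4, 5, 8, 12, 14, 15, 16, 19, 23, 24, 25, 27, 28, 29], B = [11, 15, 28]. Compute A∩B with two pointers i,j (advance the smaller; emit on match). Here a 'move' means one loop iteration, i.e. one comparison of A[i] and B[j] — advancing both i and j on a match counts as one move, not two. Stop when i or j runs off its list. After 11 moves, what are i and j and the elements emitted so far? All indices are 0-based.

[i=0,j=0] 0<11 → i++
[i=1,j=0] 2<11 → i++
[i=2,j=0] 4<11 → i++
[i=3,j=0] 5<11 → i++
[i=4,j=0] 8<11 → i++
[i=5,j=0] 12>11 → j++
[i=5,j=1] 12<15 → i++
[i=6,j=1] 14<15 → i++
[i=7,j=1] 15==15 emit → i++,j++
[i=8,j=2] 16<28 → i++
[i=9,j=2] 19<28 → i++

i=10, j=2, emitted=[15]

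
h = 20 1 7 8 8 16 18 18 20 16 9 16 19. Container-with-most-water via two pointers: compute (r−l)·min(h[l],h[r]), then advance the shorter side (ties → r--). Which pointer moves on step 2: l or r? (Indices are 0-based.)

l=0 r=12: min(20,19)*12=228 best=228 *, r--
l=0 r=11: min(20,16)*11=176 best=228, r--

r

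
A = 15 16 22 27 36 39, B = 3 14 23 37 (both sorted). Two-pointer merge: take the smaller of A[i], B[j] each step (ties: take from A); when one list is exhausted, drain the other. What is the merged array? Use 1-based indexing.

[3, 14, 15, 16, 22, 23, 27, 36, 37, 39]

[i=1,j=1] A[i]=15>B[j]=3 take 3 → j++
[i=1,j=2] A[i]=15>B[j]=14 take 14 → j++
[i=1,j=3] A[i]=15<=B[j]=23 take 15 → i++
[i=2,j=3] A[i]=16<=B[j]=23 take 16 → i++
[i=3,j=3] A[i]=22<=B[j]=23 take 22 → i++
[i=4,j=3] A[i]=27>B[j]=23 take 23 → j++
[i=4,j=4] A[i]=27<=B[j]=37 take 27 → i++
[i=5,j=4] A[i]=36<=B[j]=37 take 36 → i++
[i=6,j=4] A[i]=39>B[j]=37 take 37 → j++
[i=6,j=5] B done, take A[i]=39 → i++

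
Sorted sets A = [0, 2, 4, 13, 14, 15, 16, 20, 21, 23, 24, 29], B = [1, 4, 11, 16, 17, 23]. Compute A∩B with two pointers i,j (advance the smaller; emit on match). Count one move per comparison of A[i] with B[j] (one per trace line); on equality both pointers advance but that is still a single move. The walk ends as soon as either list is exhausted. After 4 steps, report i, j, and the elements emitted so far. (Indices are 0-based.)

i=3, j=2, emitted=[4]

[i=0,j=0] 0<1 → i++
[i=1,j=0] 2>1 → j++
[i=1,j=1] 2<4 → i++
[i=2,j=1] 4==4 emit → i++,j++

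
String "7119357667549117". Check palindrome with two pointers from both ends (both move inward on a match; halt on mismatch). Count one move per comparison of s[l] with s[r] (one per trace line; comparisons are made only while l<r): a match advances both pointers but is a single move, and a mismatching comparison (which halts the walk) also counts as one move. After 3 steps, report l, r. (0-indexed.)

[0,15] '7'=='7' → l++,r--
[1,14] '1'=='1' → l++,r--
[2,13] '1'=='1' → l++,r--

l=3, r=12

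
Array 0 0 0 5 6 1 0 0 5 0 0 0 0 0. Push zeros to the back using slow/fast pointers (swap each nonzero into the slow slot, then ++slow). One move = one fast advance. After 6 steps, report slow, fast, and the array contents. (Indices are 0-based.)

(s=0,f=0) a[fast]=0 → fast++
(s=0,f=1) a[fast]=0 → fast++
(s=0,f=2) a[fast]=0 → fast++
(s=0,f=3) a[fast]=5≠0 swap→a[0]=5 → slow++,fast++
(s=1,f=4) a[fast]=6≠0 swap→a[1]=6 → slow++,fast++
(s=2,f=5) a[fast]=1≠0 swap→a[2]=1 → slow++,fast++

slow=3, fast=6, a=[5, 6, 1, 0, 0, 0, 0, 0, 5, 0, 0, 0, 0, 0]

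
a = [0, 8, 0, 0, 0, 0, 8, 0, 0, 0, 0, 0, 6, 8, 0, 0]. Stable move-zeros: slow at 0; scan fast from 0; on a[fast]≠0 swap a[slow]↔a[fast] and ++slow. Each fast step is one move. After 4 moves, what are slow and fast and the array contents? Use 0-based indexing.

(s=0,f=0) a[fast]=0 → fast++
(s=0,f=1) a[fast]=8≠0 swap→a[0]=8 → slow++,fast++
(s=1,f=2) a[fast]=0 → fast++
(s=1,f=3) a[fast]=0 → fast++

slow=1, fast=4, a=[8, 0, 0, 0, 0, 0, 8, 0, 0, 0, 0, 0, 6, 8, 0, 0]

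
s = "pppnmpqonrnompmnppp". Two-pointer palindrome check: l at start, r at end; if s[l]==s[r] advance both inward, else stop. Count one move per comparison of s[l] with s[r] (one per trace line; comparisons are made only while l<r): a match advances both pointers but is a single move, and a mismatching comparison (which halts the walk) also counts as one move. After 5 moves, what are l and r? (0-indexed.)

l=5, r=13

[0,18] 'p'=='p' → l++,r--
[1,17] 'p'=='p' → l++,r--
[2,16] 'p'=='p' → l++,r--
[3,15] 'n'=='n' → l++,r--
[4,14] 'm'=='m' → l++,r--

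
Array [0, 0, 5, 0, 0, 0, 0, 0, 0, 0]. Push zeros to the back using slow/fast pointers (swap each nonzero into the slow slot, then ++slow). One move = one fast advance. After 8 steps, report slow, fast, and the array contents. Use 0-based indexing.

(s=0,f=0) a[fast]=0 → fast++
(s=0,f=1) a[fast]=0 → fast++
(s=0,f=2) a[fast]=5≠0 swap→a[0]=5 → slow++,fast++
(s=1,f=3) a[fast]=0 → fast++
(s=1,f=4) a[fast]=0 → fast++
(s=1,f=5) a[fast]=0 → fast++
(s=1,f=6) a[fast]=0 → fast++
(s=1,f=7) a[fast]=0 → fast++

slow=1, fast=8, a=[5, 0, 0, 0, 0, 0, 0, 0, 0, 0]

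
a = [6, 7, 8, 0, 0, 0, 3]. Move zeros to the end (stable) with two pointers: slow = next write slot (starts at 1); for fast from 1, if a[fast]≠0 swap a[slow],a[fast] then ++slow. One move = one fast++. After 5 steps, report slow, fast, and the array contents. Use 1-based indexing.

slow=1 fast=1: a[fast]=6≠0 swap→a[1]=6, slow++,fast++
slow=2 fast=2: a[fast]=7≠0 swap→a[2]=7, slow++,fast++
slow=3 fast=3: a[fast]=8≠0 swap→a[3]=8, slow++,fast++
slow=4 fast=4: a[fast]=0, fast++
slow=4 fast=5: a[fast]=0, fast++

slow=4, fast=6, a=[6, 7, 8, 0, 0, 0, 3]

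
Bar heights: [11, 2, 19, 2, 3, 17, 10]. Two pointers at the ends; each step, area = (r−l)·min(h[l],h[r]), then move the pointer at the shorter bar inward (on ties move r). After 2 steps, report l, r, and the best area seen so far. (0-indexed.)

[0,6] min(11,10)*6=60 best=60 * → r--
[0,5] min(11,17)*5=55 best=60 → l++

l=1, r=5, best area=60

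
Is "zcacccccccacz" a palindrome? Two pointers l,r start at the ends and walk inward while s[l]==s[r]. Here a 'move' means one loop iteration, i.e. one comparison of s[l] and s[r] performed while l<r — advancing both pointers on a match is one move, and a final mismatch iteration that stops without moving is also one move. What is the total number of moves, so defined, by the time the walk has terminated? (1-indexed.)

6 moves

[1,13] 'z'=='z' → l++,r--
[2,12] 'c'=='c' → l++,r--
[3,11] 'a'=='a' → l++,r--
[4,10] 'c'=='c' → l++,r--
[5,9] 'c'=='c' → l++,r--
[6,8] 'c'=='c' → l++,r--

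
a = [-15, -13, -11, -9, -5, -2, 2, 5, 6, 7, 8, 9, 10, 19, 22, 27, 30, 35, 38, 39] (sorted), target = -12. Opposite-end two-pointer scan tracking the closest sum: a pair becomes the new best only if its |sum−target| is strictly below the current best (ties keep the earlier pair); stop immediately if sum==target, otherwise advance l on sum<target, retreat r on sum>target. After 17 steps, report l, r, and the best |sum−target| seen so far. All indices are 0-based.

l=3, r=5, best |Δ|=1

l=0 r=19: -15+39=24 d=36 *, r--
l=0 r=18: -15+38=23 d=35 *, r--
l=0 r=17: -15+35=20 d=32 *, r--
l=0 r=16: -15+30=15 d=27 *, r--
l=0 r=15: -15+27=12 d=24 *, r--
l=0 r=14: -15+22=7 d=19 *, r--
l=0 r=13: -15+19=4 d=16 *, r--
l=0 r=12: -15+10=-5 d=7 *, r--
l=0 r=11: -15+9=-6 d=6 *, r--
l=0 r=10: -15+8=-7 d=5 *, r--
l=0 r=9: -15+7=-8 d=4 *, r--
l=0 r=8: -15+6=-9 d=3 *, r--
l=0 r=7: -15+5=-10 d=2 *, r--
l=0 r=6: -15+2=-13 d=1 *, l++
l=1 r=6: -13+2=-11 d=1, r--
l=1 r=5: -13+-2=-15 d=3, l++
l=2 r=5: -11+-2=-13 d=1, l++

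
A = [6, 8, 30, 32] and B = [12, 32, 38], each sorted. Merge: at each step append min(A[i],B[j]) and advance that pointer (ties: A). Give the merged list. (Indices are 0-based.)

[6, 8, 12, 30, 32, 32, 38]

i=0 j=0: A[i]=6<=B[j]=12 take 6, i++
i=1 j=0: A[i]=8<=B[j]=12 take 8, i++
i=2 j=0: A[i]=30>B[j]=12 take 12, j++
i=2 j=1: A[i]=30<=B[j]=32 take 30, i++
i=3 j=1: A[i]=32<=B[j]=32 take 32, i++
i=4 j=1: A done, take B[j]=32, j++
i=4 j=2: A done, take B[j]=38, j++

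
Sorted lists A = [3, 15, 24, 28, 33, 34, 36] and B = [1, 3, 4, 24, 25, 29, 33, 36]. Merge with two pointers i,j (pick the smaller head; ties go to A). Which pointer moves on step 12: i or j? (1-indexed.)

j

i=1 j=1: A[i]=3>B[j]=1 take 1, j++
i=1 j=2: A[i]=3<=B[j]=3 take 3, i++
i=2 j=2: A[i]=15>B[j]=3 take 3, j++
i=2 j=3: A[i]=15>B[j]=4 take 4, j++
i=2 j=4: A[i]=15<=B[j]=24 take 15, i++
i=3 j=4: A[i]=24<=B[j]=24 take 24, i++
i=4 j=4: A[i]=28>B[j]=24 take 24, j++
i=4 j=5: A[i]=28>B[j]=25 take 25, j++
i=4 j=6: A[i]=28<=B[j]=29 take 28, i++
i=5 j=6: A[i]=33>B[j]=29 take 29, j++
i=5 j=7: A[i]=33<=B[j]=33 take 33, i++
i=6 j=7: A[i]=34>B[j]=33 take 33, j++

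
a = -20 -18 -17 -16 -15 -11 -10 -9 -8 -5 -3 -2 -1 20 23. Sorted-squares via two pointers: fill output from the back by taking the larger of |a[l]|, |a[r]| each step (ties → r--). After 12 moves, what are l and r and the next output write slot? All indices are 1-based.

l=1 r=15: |-20|<=|23| out[15]=529, r--
l=1 r=14: |-20|<=|20| out[14]=400, r--
l=1 r=13: |-20|>|-1| out[13]=400, l++
l=2 r=13: |-18|>|-1| out[12]=324, l++
l=3 r=13: |-17|>|-1| out[11]=289, l++
l=4 r=13: |-16|>|-1| out[10]=256, l++
l=5 r=13: |-15|>|-1| out[9]=225, l++
l=6 r=13: |-11|>|-1| out[8]=121, l++
l=7 r=13: |-10|>|-1| out[7]=100, l++
l=8 r=13: |-9|>|-1| out[6]=81, l++
l=9 r=13: |-8|>|-1| out[5]=64, l++
l=10 r=13: |-5|>|-1| out[4]=25, l++

l=11, r=13, next write slot=3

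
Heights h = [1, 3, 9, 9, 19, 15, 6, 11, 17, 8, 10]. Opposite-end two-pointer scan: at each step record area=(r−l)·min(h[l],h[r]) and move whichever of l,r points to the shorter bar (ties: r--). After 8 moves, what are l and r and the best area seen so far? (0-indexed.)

l=4, r=6, best area=72

l=0 r=10: min(1,10)*10=10 best=10 *, l++
l=1 r=10: min(3,10)*9=27 best=27 *, l++
l=2 r=10: min(9,10)*8=72 best=72 *, l++
l=3 r=10: min(9,10)*7=63 best=72, l++
l=4 r=10: min(19,10)*6=60 best=72, r--
l=4 r=9: min(19,8)*5=40 best=72, r--
l=4 r=8: min(19,17)*4=68 best=72, r--
l=4 r=7: min(19,11)*3=33 best=72, r--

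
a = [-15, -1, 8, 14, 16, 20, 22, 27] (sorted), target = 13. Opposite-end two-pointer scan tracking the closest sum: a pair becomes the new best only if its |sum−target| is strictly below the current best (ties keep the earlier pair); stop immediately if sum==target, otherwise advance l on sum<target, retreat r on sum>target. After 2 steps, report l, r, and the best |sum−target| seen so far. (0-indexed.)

l=1, r=6, best |Δ|=1

l=0 r=7: -15+27=12 d=1 *, l++
l=1 r=7: -1+27=26 d=13, r--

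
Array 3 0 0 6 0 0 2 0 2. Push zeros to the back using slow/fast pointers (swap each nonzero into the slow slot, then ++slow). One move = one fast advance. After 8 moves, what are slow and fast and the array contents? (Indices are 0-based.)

slow=3, fast=8, a=[3, 6, 2, 0, 0, 0, 0, 0, 2]

slow=0 fast=0: a[fast]=3≠0 swap→a[0]=3, slow++,fast++
slow=1 fast=1: a[fast]=0, fast++
slow=1 fast=2: a[fast]=0, fast++
slow=1 fast=3: a[fast]=6≠0 swap→a[1]=6, slow++,fast++
slow=2 fast=4: a[fast]=0, fast++
slow=2 fast=5: a[fast]=0, fast++
slow=2 fast=6: a[fast]=2≠0 swap→a[2]=2, slow++,fast++
slow=3 fast=7: a[fast]=0, fast++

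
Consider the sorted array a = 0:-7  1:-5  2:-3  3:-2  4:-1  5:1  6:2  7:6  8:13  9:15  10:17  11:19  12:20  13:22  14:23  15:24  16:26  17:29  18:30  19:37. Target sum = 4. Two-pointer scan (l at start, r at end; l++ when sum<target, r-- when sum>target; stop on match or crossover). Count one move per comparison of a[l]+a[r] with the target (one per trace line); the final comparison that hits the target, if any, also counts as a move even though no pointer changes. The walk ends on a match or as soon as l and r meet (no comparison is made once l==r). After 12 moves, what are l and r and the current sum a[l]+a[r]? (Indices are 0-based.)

[0,19] -7+37=30 >4 → r--
[0,18] -7+30=23 >4 → r--
[0,17] -7+29=22 >4 → r--
[0,16] -7+26=19 >4 → r--
[0,15] -7+24=17 >4 → r--
[0,14] -7+23=16 >4 → r--
[0,13] -7+22=15 >4 → r--
[0,12] -7+20=13 >4 → r--
[0,11] -7+19=12 >4 → r--
[0,10] -7+17=10 >4 → r--
[0,9] -7+15=8 >4 → r--
[0,8] -7+13=6 >4 → r--

l=0, r=7, sum=-1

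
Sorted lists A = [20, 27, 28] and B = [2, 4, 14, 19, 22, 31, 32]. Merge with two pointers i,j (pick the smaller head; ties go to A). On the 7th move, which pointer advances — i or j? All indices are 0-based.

i=0 j=0: A[i]=20>B[j]=2 take 2, j++
i=0 j=1: A[i]=20>B[j]=4 take 4, j++
i=0 j=2: A[i]=20>B[j]=14 take 14, j++
i=0 j=3: A[i]=20>B[j]=19 take 19, j++
i=0 j=4: A[i]=20<=B[j]=22 take 20, i++
i=1 j=4: A[i]=27>B[j]=22 take 22, j++
i=1 j=5: A[i]=27<=B[j]=31 take 27, i++

i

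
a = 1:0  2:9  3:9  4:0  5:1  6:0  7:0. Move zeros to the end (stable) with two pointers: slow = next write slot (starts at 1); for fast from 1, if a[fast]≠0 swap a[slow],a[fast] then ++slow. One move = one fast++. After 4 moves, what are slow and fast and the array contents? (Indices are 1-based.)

(s=1,f=1) a[fast]=0 → fast++
(s=1,f=2) a[fast]=9≠0 swap→a[1]=9 → slow++,fast++
(s=2,f=3) a[fast]=9≠0 swap→a[2]=9 → slow++,fast++
(s=3,f=4) a[fast]=0 → fast++

slow=3, fast=5, a=[9, 9, 0, 0, 1, 0, 0]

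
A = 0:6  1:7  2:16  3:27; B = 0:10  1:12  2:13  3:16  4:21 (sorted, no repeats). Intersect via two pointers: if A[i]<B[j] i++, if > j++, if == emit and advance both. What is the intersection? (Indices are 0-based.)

intersection = [16]

[i=0,j=0] 6<10 → i++
[i=1,j=0] 7<10 → i++
[i=2,j=0] 16>10 → j++
[i=2,j=1] 16>12 → j++
[i=2,j=2] 16>13 → j++
[i=2,j=3] 16==16 emit → i++,j++
[i=3,j=4] 27>21 → j++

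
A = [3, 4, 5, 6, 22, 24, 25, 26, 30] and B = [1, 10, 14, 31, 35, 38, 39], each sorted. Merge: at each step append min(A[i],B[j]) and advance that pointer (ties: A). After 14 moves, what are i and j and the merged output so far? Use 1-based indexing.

i=1 j=1: A[i]=3>B[j]=1 take 1, j++
i=1 j=2: A[i]=3<=B[j]=10 take 3, i++
i=2 j=2: A[i]=4<=B[j]=10 take 4, i++
i=3 j=2: A[i]=5<=B[j]=10 take 5, i++
i=4 j=2: A[i]=6<=B[j]=10 take 6, i++
i=5 j=2: A[i]=22>B[j]=10 take 10, j++
i=5 j=3: A[i]=22>B[j]=14 take 14, j++
i=5 j=4: A[i]=22<=B[j]=31 take 22, i++
i=6 j=4: A[i]=24<=B[j]=31 take 24, i++
i=7 j=4: A[i]=25<=B[j]=31 take 25, i++
i=8 j=4: A[i]=26<=B[j]=31 take 26, i++
i=9 j=4: A[i]=30<=B[j]=31 take 30, i++
i=10 j=4: A done, take B[j]=31, j++
i=10 j=5: A done, take B[j]=35, j++

i=10, j=6, merged so far=[1, 3, 4, 5, 6, 10, 14, 22, 24, 25, 26, 30, 31, 35]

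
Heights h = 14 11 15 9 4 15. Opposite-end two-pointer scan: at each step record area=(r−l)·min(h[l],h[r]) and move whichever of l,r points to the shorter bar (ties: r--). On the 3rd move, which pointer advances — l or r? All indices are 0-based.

l=0 r=5: min(14,15)*5=70 best=70 *, l++
l=1 r=5: min(11,15)*4=44 best=70, l++
l=2 r=5: min(15,15)*3=45 best=70, r--

r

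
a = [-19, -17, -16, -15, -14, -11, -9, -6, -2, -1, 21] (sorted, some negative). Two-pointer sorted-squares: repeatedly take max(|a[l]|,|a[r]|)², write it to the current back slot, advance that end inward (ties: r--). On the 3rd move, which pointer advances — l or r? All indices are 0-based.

l

l=0 r=10: |-19|<=|21| out[10]=441, r--
l=0 r=9: |-19|>|-1| out[9]=361, l++
l=1 r=9: |-17|>|-1| out[8]=289, l++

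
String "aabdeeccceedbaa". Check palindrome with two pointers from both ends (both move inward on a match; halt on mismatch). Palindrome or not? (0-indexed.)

palindrome

l=0 r=14: 'a'=='a', l++,r--
l=1 r=13: 'a'=='a', l++,r--
l=2 r=12: 'b'=='b', l++,r--
l=3 r=11: 'd'=='d', l++,r--
l=4 r=10: 'e'=='e', l++,r--
l=5 r=9: 'e'=='e', l++,r--
l=6 r=8: 'c'=='c', l++,r--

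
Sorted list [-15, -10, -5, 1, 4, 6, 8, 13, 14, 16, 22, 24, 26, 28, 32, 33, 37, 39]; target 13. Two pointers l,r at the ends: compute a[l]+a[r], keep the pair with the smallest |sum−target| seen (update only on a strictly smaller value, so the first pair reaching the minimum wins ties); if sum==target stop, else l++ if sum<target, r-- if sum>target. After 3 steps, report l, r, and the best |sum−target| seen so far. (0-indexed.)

[0,17] -15+39=24 d=11 * → r--
[0,16] -15+37=22 d=9 * → r--
[0,15] -15+33=18 d=5 * → r--

l=0, r=14, best |Δ|=5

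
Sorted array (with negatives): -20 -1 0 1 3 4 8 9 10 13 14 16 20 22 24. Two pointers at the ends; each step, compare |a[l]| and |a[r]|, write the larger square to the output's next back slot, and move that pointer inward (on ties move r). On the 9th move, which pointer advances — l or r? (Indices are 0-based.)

r

[0,14] |-20|<=|24| out[14]=576 → r--
[0,13] |-20|<=|22| out[13]=484 → r--
[0,12] |-20|<=|20| out[12]=400 → r--
[0,11] |-20|>|16| out[11]=400 → l++
[1,11] |-1|<=|16| out[10]=256 → r--
[1,10] |-1|<=|14| out[9]=196 → r--
[1,9] |-1|<=|13| out[8]=169 → r--
[1,8] |-1|<=|10| out[7]=100 → r--
[1,7] |-1|<=|9| out[6]=81 → r--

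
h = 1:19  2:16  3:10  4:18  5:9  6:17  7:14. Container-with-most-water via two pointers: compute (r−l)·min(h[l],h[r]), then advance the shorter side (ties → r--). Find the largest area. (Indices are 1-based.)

l=1 r=7: min(19,14)*6=84 best=84 *, r--
l=1 r=6: min(19,17)*5=85 best=85 *, r--
l=1 r=5: min(19,9)*4=36 best=85, r--
l=1 r=4: min(19,18)*3=54 best=85, r--
l=1 r=3: min(19,10)*2=20 best=85, r--
l=1 r=2: min(19,16)*1=16 best=85, r--

max area = 85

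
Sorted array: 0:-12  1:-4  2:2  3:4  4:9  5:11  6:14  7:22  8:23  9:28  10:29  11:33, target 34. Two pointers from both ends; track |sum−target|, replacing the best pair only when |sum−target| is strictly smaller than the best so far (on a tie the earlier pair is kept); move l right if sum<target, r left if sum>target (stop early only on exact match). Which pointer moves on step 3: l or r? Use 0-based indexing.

[0,11] -12+33=21 d=13 * → l++
[1,11] -4+33=29 d=5 * → l++
[2,11] 2+33=35 d=1 * → r--

r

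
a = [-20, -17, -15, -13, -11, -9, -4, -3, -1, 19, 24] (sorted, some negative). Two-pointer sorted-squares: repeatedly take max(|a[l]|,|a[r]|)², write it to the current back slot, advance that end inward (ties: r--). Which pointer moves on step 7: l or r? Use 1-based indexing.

[1,11] |-20|<=|24| out[11]=576 → r--
[1,10] |-20|>|19| out[10]=400 → l++
[2,10] |-17|<=|19| out[9]=361 → r--
[2,9] |-17|>|-1| out[8]=289 → l++
[3,9] |-15|>|-1| out[7]=225 → l++
[4,9] |-13|>|-1| out[6]=169 → l++
[5,9] |-11|>|-1| out[5]=121 → l++

l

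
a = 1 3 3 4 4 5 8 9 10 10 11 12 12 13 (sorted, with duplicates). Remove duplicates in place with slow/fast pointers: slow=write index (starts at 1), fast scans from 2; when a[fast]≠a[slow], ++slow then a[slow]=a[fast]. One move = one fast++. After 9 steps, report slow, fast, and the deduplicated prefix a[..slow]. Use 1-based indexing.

slow=7, fast=11, prefix=[1, 3, 4, 5, 8, 9, 10]

slow=1 fast=2: a[fast]=3≠a[slow]=1 write a[2]=3, slow++,fast++
slow=2 fast=3: a[fast]=3=a[slow] dup, fast++
slow=2 fast=4: a[fast]=4≠a[slow]=3 write a[3]=4, slow++,fast++
slow=3 fast=5: a[fast]=4=a[slow] dup, fast++
slow=3 fast=6: a[fast]=5≠a[slow]=4 write a[4]=5, slow++,fast++
slow=4 fast=7: a[fast]=8≠a[slow]=5 write a[5]=8, slow++,fast++
slow=5 fast=8: a[fast]=9≠a[slow]=8 write a[6]=9, slow++,fast++
slow=6 fast=9: a[fast]=10≠a[slow]=9 write a[7]=10, slow++,fast++
slow=7 fast=10: a[fast]=10=a[slow] dup, fast++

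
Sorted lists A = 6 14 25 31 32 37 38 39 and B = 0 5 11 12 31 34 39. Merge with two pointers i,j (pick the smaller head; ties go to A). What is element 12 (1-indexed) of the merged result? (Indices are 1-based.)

merged[12] = 37

[i=1,j=1] A[i]=6>B[j]=0 take 0 → j++
[i=1,j=2] A[i]=6>B[j]=5 take 5 → j++
[i=1,j=3] A[i]=6<=B[j]=11 take 6 → i++
[i=2,j=3] A[i]=14>B[j]=11 take 11 → j++
[i=2,j=4] A[i]=14>B[j]=12 take 12 → j++
[i=2,j=5] A[i]=14<=B[j]=31 take 14 → i++
[i=3,j=5] A[i]=25<=B[j]=31 take 25 → i++
[i=4,j=5] A[i]=31<=B[j]=31 take 31 → i++
[i=5,j=5] A[i]=32>B[j]=31 take 31 → j++
[i=5,j=6] A[i]=32<=B[j]=34 take 32 → i++
[i=6,j=6] A[i]=37>B[j]=34 take 34 → j++
[i=6,j=7] A[i]=37<=B[j]=39 take 37 → i++
[i=7,j=7] A[i]=38<=B[j]=39 take 38 → i++
[i=8,j=7] A[i]=39<=B[j]=39 take 39 → i++
[i=9,j=7] A done, take B[j]=39 → j++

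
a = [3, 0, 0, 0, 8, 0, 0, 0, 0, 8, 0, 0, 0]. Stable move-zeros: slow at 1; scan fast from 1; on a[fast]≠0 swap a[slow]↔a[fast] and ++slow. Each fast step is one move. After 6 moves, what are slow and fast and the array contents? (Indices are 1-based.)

(s=1,f=1) a[fast]=3≠0 swap→a[1]=3 → slow++,fast++
(s=2,f=2) a[fast]=0 → fast++
(s=2,f=3) a[fast]=0 → fast++
(s=2,f=4) a[fast]=0 → fast++
(s=2,f=5) a[fast]=8≠0 swap→a[2]=8 → slow++,fast++
(s=3,f=6) a[fast]=0 → fast++

slow=3, fast=7, a=[3, 8, 0, 0, 0, 0, 0, 0, 0, 8, 0, 0, 0]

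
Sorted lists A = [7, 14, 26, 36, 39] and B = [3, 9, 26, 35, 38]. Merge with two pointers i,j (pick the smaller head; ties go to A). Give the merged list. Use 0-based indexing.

[3, 7, 9, 14, 26, 26, 35, 36, 38, 39]

i=0 j=0: A[i]=7>B[j]=3 take 3, j++
i=0 j=1: A[i]=7<=B[j]=9 take 7, i++
i=1 j=1: A[i]=14>B[j]=9 take 9, j++
i=1 j=2: A[i]=14<=B[j]=26 take 14, i++
i=2 j=2: A[i]=26<=B[j]=26 take 26, i++
i=3 j=2: A[i]=36>B[j]=26 take 26, j++
i=3 j=3: A[i]=36>B[j]=35 take 35, j++
i=3 j=4: A[i]=36<=B[j]=38 take 36, i++
i=4 j=4: A[i]=39>B[j]=38 take 38, j++
i=4 j=5: B done, take A[i]=39, i++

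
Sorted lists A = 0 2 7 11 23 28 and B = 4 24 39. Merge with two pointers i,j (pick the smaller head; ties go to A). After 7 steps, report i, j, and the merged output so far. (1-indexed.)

i=6, j=3, merged so far=[0, 2, 4, 7, 11, 23, 24]

i=1 j=1: A[i]=0<=B[j]=4 take 0, i++
i=2 j=1: A[i]=2<=B[j]=4 take 2, i++
i=3 j=1: A[i]=7>B[j]=4 take 4, j++
i=3 j=2: A[i]=7<=B[j]=24 take 7, i++
i=4 j=2: A[i]=11<=B[j]=24 take 11, i++
i=5 j=2: A[i]=23<=B[j]=24 take 23, i++
i=6 j=2: A[i]=28>B[j]=24 take 24, j++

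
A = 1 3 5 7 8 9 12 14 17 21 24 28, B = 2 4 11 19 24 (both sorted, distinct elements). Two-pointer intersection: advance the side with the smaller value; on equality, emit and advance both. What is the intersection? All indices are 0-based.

intersection = [24]

i=0 j=0: 1<2, i++
i=1 j=0: 3>2, j++
i=1 j=1: 3<4, i++
i=2 j=1: 5>4, j++
i=2 j=2: 5<11, i++
i=3 j=2: 7<11, i++
i=4 j=2: 8<11, i++
i=5 j=2: 9<11, i++
i=6 j=2: 12>11, j++
i=6 j=3: 12<19, i++
i=7 j=3: 14<19, i++
i=8 j=3: 17<19, i++
i=9 j=3: 21>19, j++
i=9 j=4: 21<24, i++
i=10 j=4: 24==24 emit, i++,j++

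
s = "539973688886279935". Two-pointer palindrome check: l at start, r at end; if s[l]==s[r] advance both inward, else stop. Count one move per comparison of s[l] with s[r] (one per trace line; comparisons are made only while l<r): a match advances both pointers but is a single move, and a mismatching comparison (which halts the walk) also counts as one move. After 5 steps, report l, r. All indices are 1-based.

l=1 r=18: '5'=='5', l++,r--
l=2 r=17: '3'=='3', l++,r--
l=3 r=16: '9'=='9', l++,r--
l=4 r=15: '9'=='9', l++,r--
l=5 r=14: '7'=='7', l++,r--

l=6, r=13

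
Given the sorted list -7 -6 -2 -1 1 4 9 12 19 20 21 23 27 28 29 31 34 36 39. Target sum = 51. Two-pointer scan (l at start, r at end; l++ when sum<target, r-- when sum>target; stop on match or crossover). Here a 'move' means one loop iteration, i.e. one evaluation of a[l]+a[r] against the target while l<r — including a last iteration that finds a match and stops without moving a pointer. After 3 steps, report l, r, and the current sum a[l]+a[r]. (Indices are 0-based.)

l=3, r=18, sum=38

l=0 r=18: -7+39=32 <51, l++
l=1 r=18: -6+39=33 <51, l++
l=2 r=18: -2+39=37 <51, l++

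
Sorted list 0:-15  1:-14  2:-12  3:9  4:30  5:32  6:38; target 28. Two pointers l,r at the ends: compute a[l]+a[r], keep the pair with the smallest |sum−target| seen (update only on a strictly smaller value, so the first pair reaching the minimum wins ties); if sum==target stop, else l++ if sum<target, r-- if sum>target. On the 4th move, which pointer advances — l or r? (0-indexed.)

r

l=0 r=6: -15+38=23 d=5 *, l++
l=1 r=6: -14+38=24 d=4 *, l++
l=2 r=6: -12+38=26 d=2 *, l++
l=3 r=6: 9+38=47 d=19, r--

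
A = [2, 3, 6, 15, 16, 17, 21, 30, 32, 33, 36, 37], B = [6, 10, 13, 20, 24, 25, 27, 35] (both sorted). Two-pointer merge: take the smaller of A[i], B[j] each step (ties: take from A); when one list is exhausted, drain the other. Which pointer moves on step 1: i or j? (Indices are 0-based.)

i

i=0 j=0: A[i]=2<=B[j]=6 take 2, i++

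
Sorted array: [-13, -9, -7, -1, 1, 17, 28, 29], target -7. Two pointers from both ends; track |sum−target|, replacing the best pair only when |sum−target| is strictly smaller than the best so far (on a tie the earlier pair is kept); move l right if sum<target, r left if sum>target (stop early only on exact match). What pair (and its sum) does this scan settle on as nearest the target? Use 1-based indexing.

pair (-9, 1) with sum -8 (|Δ|=1)

[1,8] -13+29=16 d=23 * → r--
[1,7] -13+28=15 d=22 * → r--
[1,6] -13+17=4 d=11 * → r--
[1,5] -13+1=-12 d=5 * → l++
[2,5] -9+1=-8 d=1 * → l++
[3,5] -7+1=-6 d=1 → r--
[3,4] -7+-1=-8 d=1 → l++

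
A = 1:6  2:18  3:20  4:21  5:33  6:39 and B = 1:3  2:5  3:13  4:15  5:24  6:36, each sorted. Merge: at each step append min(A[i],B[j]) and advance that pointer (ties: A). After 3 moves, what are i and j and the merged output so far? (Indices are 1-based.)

i=1 j=1: A[i]=6>B[j]=3 take 3, j++
i=1 j=2: A[i]=6>B[j]=5 take 5, j++
i=1 j=3: A[i]=6<=B[j]=13 take 6, i++

i=2, j=3, merged so far=[3, 5, 6]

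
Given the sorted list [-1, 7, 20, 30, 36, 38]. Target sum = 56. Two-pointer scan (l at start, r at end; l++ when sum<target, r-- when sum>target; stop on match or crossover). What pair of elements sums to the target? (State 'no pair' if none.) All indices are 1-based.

[1,6] -1+38=37 <56 → l++
[2,6] 7+38=45 <56 → l++
[3,6] 20+38=58 >56 → r--
[3,5] 20+36=56 → found

(20, 36)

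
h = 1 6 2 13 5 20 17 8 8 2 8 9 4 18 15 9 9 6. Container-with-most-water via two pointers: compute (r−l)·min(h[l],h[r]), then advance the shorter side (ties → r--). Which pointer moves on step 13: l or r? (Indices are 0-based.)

r

[0,17] min(1,6)*17=17 best=17 * → l++
[1,17] min(6,6)*16=96 best=96 * → r--
[1,16] min(6,9)*15=90 best=96 → l++
[2,16] min(2,9)*14=28 best=96 → l++
[3,16] min(13,9)*13=117 best=117 * → r--
[3,15] min(13,9)*12=108 best=117 → r--
[3,14] min(13,15)*11=143 best=143 * → l++
[4,14] min(5,15)*10=50 best=143 → l++
[5,14] min(20,15)*9=135 best=143 → r--
[5,13] min(20,18)*8=144 best=144 * → r--
[5,12] min(20,4)*7=28 best=144 → r--
[5,11] min(20,9)*6=54 best=144 → r--
[5,10] min(20,8)*5=40 best=144 → r--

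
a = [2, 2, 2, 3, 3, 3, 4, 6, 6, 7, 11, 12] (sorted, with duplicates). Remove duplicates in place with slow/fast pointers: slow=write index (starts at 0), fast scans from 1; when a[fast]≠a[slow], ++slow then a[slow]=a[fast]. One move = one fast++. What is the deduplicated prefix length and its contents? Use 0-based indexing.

length 7; prefix = [2, 3, 4, 6, 7, 11, 12]

(s=0,f=1) a[fast]=2=a[slow] dup → fast++
(s=0,f=2) a[fast]=2=a[slow] dup → fast++
(s=0,f=3) a[fast]=3≠a[slow]=2 write a[1]=3 → slow++,fast++
(s=1,f=4) a[fast]=3=a[slow] dup → fast++
(s=1,f=5) a[fast]=3=a[slow] dup → fast++
(s=1,f=6) a[fast]=4≠a[slow]=3 write a[2]=4 → slow++,fast++
(s=2,f=7) a[fast]=6≠a[slow]=4 write a[3]=6 → slow++,fast++
(s=3,f=8) a[fast]=6=a[slow] dup → fast++
(s=3,f=9) a[fast]=7≠a[slow]=6 write a[4]=7 → slow++,fast++
(s=4,f=10) a[fast]=11≠a[slow]=7 write a[5]=11 → slow++,fast++
(s=5,f=11) a[fast]=12≠a[slow]=11 write a[6]=12 → slow++,fast++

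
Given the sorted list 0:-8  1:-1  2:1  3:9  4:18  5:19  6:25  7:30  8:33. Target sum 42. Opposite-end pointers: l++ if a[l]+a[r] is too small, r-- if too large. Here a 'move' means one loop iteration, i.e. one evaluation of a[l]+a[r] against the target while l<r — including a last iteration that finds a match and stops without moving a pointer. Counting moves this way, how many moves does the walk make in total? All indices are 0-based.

4 moves

[0,8] -8+33=25 <42 → l++
[1,8] -1+33=32 <42 → l++
[2,8] 1+33=34 <42 → l++
[3,8] 9+33=42 → found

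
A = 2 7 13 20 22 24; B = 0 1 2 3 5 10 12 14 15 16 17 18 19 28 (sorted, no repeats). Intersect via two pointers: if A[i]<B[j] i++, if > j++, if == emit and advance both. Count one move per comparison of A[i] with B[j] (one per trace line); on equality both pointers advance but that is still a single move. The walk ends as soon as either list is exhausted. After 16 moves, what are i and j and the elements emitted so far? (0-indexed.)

i=4, j=13, emitted=[2]

[i=0,j=0] 2>0 → j++
[i=0,j=1] 2>1 → j++
[i=0,j=2] 2==2 emit → i++,j++
[i=1,j=3] 7>3 → j++
[i=1,j=4] 7>5 → j++
[i=1,j=5] 7<10 → i++
[i=2,j=5] 13>10 → j++
[i=2,j=6] 13>12 → j++
[i=2,j=7] 13<14 → i++
[i=3,j=7] 20>14 → j++
[i=3,j=8] 20>15 → j++
[i=3,j=9] 20>16 → j++
[i=3,j=10] 20>17 → j++
[i=3,j=11] 20>18 → j++
[i=3,j=12] 20>19 → j++
[i=3,j=13] 20<28 → i++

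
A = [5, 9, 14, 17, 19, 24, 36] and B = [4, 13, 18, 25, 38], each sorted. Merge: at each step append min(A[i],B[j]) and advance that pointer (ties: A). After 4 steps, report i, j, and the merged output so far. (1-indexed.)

i=3, j=3, merged so far=[4, 5, 9, 13]

[i=1,j=1] A[i]=5>B[j]=4 take 4 → j++
[i=1,j=2] A[i]=5<=B[j]=13 take 5 → i++
[i=2,j=2] A[i]=9<=B[j]=13 take 9 → i++
[i=3,j=2] A[i]=14>B[j]=13 take 13 → j++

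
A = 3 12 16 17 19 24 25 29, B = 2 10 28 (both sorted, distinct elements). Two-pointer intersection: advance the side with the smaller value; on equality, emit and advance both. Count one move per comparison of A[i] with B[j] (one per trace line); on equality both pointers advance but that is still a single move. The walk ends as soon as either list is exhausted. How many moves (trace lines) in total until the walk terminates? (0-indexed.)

[i=0,j=0] 3>2 → j++
[i=0,j=1] 3<10 → i++
[i=1,j=1] 12>10 → j++
[i=1,j=2] 12<28 → i++
[i=2,j=2] 16<28 → i++
[i=3,j=2] 17<28 → i++
[i=4,j=2] 19<28 → i++
[i=5,j=2] 24<28 → i++
[i=6,j=2] 25<28 → i++
[i=7,j=2] 29>28 → j++

10 moves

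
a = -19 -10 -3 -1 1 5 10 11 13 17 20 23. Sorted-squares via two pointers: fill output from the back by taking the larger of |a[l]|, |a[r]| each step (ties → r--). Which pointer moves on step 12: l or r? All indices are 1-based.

l=1 r=12: |-19|<=|23| out[12]=529, r--
l=1 r=11: |-19|<=|20| out[11]=400, r--
l=1 r=10: |-19|>|17| out[10]=361, l++
l=2 r=10: |-10|<=|17| out[9]=289, r--
l=2 r=9: |-10|<=|13| out[8]=169, r--
l=2 r=8: |-10|<=|11| out[7]=121, r--
l=2 r=7: |-10|<=|10| out[6]=100, r--
l=2 r=6: |-10|>|5| out[5]=100, l++
l=3 r=6: |-3|<=|5| out[4]=25, r--
l=3 r=5: |-3|>|1| out[3]=9, l++
l=4 r=5: |-1|<=|1| out[2]=1, r--
l=4 r=4: |-1|<=|-1| out[1]=1, r--

r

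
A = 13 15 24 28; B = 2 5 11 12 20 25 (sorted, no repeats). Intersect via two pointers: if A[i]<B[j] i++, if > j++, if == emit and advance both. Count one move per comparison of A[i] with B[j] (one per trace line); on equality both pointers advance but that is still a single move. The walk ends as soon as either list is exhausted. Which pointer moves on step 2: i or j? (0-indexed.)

j

[i=0,j=0] 13>2 → j++
[i=0,j=1] 13>5 → j++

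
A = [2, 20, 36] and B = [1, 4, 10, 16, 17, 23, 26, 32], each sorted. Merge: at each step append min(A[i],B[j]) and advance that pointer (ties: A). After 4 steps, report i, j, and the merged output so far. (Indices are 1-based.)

i=2, j=4, merged so far=[1, 2, 4, 10]

i=1 j=1: A[i]=2>B[j]=1 take 1, j++
i=1 j=2: A[i]=2<=B[j]=4 take 2, i++
i=2 j=2: A[i]=20>B[j]=4 take 4, j++
i=2 j=3: A[i]=20>B[j]=10 take 10, j++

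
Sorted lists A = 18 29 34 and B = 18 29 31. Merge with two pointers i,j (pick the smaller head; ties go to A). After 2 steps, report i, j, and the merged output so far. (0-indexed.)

i=0 j=0: A[i]=18<=B[j]=18 take 18, i++
i=1 j=0: A[i]=29>B[j]=18 take 18, j++

i=1, j=1, merged so far=[18, 18]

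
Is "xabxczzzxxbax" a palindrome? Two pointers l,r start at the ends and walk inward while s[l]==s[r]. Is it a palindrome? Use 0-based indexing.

l=0 r=12: 'x'=='x', l++,r--
l=1 r=11: 'a'=='a', l++,r--
l=2 r=10: 'b'=='b', l++,r--
l=3 r=9: 'x'=='x', l++,r--
l=4 r=8: 'c'!='x', stop

not a palindrome (mismatch at 4,8)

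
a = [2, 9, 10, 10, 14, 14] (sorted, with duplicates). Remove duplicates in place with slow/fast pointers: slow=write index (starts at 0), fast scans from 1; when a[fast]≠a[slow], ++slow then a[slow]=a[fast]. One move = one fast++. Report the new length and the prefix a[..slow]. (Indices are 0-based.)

slow=0 fast=1: a[fast]=9≠a[slow]=2 write a[1]=9, slow++,fast++
slow=1 fast=2: a[fast]=10≠a[slow]=9 write a[2]=10, slow++,fast++
slow=2 fast=3: a[fast]=10=a[slow] dup, fast++
slow=2 fast=4: a[fast]=14≠a[slow]=10 write a[3]=14, slow++,fast++
slow=3 fast=5: a[fast]=14=a[slow] dup, fast++

length 4; prefix = [2, 9, 10, 14]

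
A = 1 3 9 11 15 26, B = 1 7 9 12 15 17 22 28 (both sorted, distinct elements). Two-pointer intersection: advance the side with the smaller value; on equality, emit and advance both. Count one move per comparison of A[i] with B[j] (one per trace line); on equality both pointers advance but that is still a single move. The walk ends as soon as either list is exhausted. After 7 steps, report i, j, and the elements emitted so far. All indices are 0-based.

i=5, j=5, emitted=[1, 9, 15]

i=0 j=0: 1==1 emit, i++,j++
i=1 j=1: 3<7, i++
i=2 j=1: 9>7, j++
i=2 j=2: 9==9 emit, i++,j++
i=3 j=3: 11<12, i++
i=4 j=3: 15>12, j++
i=4 j=4: 15==15 emit, i++,j++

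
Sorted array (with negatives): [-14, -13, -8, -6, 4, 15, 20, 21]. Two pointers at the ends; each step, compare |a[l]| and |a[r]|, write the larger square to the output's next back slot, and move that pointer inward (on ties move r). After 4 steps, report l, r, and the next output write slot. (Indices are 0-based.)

l=0 r=7: |-14|<=|21| out[7]=441, r--
l=0 r=6: |-14|<=|20| out[6]=400, r--
l=0 r=5: |-14|<=|15| out[5]=225, r--
l=0 r=4: |-14|>|4| out[4]=196, l++

l=1, r=4, next write slot=3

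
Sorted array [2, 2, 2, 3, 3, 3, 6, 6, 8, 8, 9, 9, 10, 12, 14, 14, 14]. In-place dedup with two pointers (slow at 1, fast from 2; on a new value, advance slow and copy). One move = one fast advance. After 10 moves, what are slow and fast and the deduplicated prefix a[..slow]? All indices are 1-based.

slow=5, fast=12, prefix=[2, 3, 6, 8, 9]

(s=1,f=2) a[fast]=2=a[slow] dup → fast++
(s=1,f=3) a[fast]=2=a[slow] dup → fast++
(s=1,f=4) a[fast]=3≠a[slow]=2 write a[2]=3 → slow++,fast++
(s=2,f=5) a[fast]=3=a[slow] dup → fast++
(s=2,f=6) a[fast]=3=a[slow] dup → fast++
(s=2,f=7) a[fast]=6≠a[slow]=3 write a[3]=6 → slow++,fast++
(s=3,f=8) a[fast]=6=a[slow] dup → fast++
(s=3,f=9) a[fast]=8≠a[slow]=6 write a[4]=8 → slow++,fast++
(s=4,f=10) a[fast]=8=a[slow] dup → fast++
(s=4,f=11) a[fast]=9≠a[slow]=8 write a[5]=9 → slow++,fast++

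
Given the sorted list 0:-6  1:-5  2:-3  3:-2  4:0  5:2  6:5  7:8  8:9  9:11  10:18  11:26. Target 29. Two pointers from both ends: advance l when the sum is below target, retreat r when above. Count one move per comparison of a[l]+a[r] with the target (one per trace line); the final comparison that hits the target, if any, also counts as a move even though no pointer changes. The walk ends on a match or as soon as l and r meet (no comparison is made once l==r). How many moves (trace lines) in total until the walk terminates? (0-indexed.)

[0,11] -6+26=20 <29 → l++
[1,11] -5+26=21 <29 → l++
[2,11] -3+26=23 <29 → l++
[3,11] -2+26=24 <29 → l++
[4,11] 0+26=26 <29 → l++
[5,11] 2+26=28 <29 → l++
[6,11] 5+26=31 >29 → r--
[6,10] 5+18=23 <29 → l++
[7,10] 8+18=26 <29 → l++
[8,10] 9+18=27 <29 → l++
[9,10] 11+18=29 → found

11 moves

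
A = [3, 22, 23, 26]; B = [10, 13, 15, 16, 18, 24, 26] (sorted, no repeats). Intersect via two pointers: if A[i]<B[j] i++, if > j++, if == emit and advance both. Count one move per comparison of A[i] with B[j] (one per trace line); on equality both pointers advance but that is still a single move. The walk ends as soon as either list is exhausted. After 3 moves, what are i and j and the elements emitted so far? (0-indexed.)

i=1, j=2, emitted=[]

[i=0,j=0] 3<10 → i++
[i=1,j=0] 22>10 → j++
[i=1,j=1] 22>13 → j++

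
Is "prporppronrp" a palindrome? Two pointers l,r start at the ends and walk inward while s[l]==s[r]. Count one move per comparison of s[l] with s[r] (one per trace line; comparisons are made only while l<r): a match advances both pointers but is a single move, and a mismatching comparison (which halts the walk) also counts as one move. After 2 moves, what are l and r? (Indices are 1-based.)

l=3, r=10

[1,12] 'p'=='p' → l++,r--
[2,11] 'r'=='r' → l++,r--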